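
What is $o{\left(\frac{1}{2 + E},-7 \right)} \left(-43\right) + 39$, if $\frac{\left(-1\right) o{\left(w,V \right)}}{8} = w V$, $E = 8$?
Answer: $- \frac{1009}{5} \approx -201.8$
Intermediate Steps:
$o{\left(w,V \right)} = - 8 V w$ ($o{\left(w,V \right)} = - 8 w V = - 8 V w$)
$o{\left(\frac{1}{2 + E},-7 \right)} \left(-43\right) + 39 = \left(-8\right) \left(-7\right) \frac{1}{2 + 8} \left(-43\right) + 39 = \left(-8\right) \left(-7\right) \frac{1}{10} \left(-43\right) + 39 = \frac{28}{5} \left(-43\right) + 39 = - \frac{1204}{5} + 39 = - \frac{1009}{5}$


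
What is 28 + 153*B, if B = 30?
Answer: 4618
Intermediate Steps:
28 + 153*B = 28 + 153*30 = 28 + 4590 = 4618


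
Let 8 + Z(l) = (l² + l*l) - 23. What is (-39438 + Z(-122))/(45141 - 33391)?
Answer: -9701/11750 ≈ -0.82562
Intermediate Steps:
Z(l) = -31 + 2*l² (Z(l) = -8 + ((l² + l*l) - 23) = -8 + ((l² + l²) - 23) = -8 + (2*l² - 23) = -8 + (-23 + 2*l²) = -31 + 2*l²)
(-39438 + Z(-122))/(45141 - 33391) = (-39438 + (-31 + 2*(-122)²))/(45141 - 33391) = (-39438 + (-31 + 2*14884))/11750 = (-39438 + (-31 + 29768))*(1/11750) = (-39438 + 29737)*(1/11750) = -9701*1/11750 = -9701/11750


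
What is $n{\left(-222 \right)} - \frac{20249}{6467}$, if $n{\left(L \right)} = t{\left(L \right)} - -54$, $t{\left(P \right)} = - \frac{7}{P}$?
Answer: $\frac{73076387}{1435674} \approx 50.9$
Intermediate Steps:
$n{\left(L \right)} = 54 - \frac{7}{L}$ ($n{\left(L \right)} = - \frac{7}{L} - -54 = - \frac{7}{L} + 54 = 54 - \frac{7}{L}$)
$n{\left(-222 \right)} - \frac{20249}{6467} = \left(54 - \frac{7}{-222}\right) - \frac{20249}{6467} = \left(54 - - \frac{7}{222}\right) - \frac{20249}{6467} = \left(54 + \frac{7}{222}\right) - \frac{20249}{6467} = \frac{11995}{222} - \frac{20249}{6467} = \frac{73076387}{1435674}$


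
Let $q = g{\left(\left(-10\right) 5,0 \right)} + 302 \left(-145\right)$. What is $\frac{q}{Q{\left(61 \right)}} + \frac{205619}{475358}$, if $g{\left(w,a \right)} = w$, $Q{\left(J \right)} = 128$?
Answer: $- \frac{81302248}{237679} \approx -342.07$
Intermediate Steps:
$q = -43840$ ($q = \left(-10\right) 5 + 302 \left(-145\right) = -50 - 43790 = -43840$)
$\frac{q}{Q{\left(61 \right)}} + \frac{205619}{475358} = - \frac{43840}{128} + \frac{205619}{475358} = \left(-43840\right) \frac{1}{128} + 205619 \cdot \frac{1}{475358} = - \frac{685}{2} + \frac{205619}{475358} = - \frac{81302248}{237679}$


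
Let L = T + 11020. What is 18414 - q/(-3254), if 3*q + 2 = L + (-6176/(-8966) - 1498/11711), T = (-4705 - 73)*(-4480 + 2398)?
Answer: 711441656233750/36607787979 ≈ 19434.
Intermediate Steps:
T = 9947796 (T = -4778*(-2082) = 9947796)
L = 9958816 (L = 9947796 + 11020 = 9958816)
q = 74691696776888/22500177 (q = -⅔ + (9958816 + (-6176/(-8966) - 1498/11711))/3 = -⅔ + (9958816 + (-6176*(-1/8966) - 1498*1/11711))/3 = -⅔ + (9958816 + (3088/4483 - 214/1673))/3 = -⅔ + (9958816 + 4206862/7500059)/3 = -⅔ + (⅓)*(74691711777006/7500059) = -⅔ + 24897237259002/7500059 = 74691696776888/22500177 ≈ 3.3196e+6)
18414 - q/(-3254) = 18414 - 74691696776888/(22500177*(-3254)) = 18414 - 74691696776888*(-1)/(22500177*3254) = 18414 - 1*(-37345848388444/36607787979) = 18414 + 37345848388444/36607787979 = 711441656233750/36607787979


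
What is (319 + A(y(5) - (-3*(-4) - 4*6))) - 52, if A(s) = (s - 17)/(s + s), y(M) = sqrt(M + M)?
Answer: 35743/134 + 17*sqrt(10)/268 ≈ 266.94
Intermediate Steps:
y(M) = sqrt(2)*sqrt(M) (y(M) = sqrt(2*M) = sqrt(2)*sqrt(M))
A(s) = (-17 + s)/(2*s) (A(s) = (-17 + s)/((2*s)) = (-17 + s)*(1/(2*s)) = (-17 + s)/(2*s))
(319 + A(y(5) - (-3*(-4) - 4*6))) - 52 = (319 + (-17 + (sqrt(2)*sqrt(5) - (-3*(-4) - 4*6)))/(2*(sqrt(2)*sqrt(5) - (-3*(-4) - 4*6)))) - 52 = (319 + (-17 + (sqrt(10) - (12 - 24)))/(2*(sqrt(10) - (12 - 24)))) - 52 = (319 + (-17 + (sqrt(10) - 1*(-12)))/(2*(sqrt(10) - 1*(-12)))) - 52 = (319 + (-17 + (sqrt(10) + 12))/(2*(sqrt(10) + 12))) - 52 = (319 + (-17 + (12 + sqrt(10)))/(2*(12 + sqrt(10)))) - 52 = (319 + (-5 + sqrt(10))/(2*(12 + sqrt(10)))) - 52 = 267 + (-5 + sqrt(10))/(2*(12 + sqrt(10)))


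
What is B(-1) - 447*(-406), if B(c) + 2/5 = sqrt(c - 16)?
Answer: 907408/5 + I*sqrt(17) ≈ 1.8148e+5 + 4.1231*I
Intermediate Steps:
B(c) = -2/5 + sqrt(-16 + c) (B(c) = -2/5 + sqrt(c - 16) = -2/5 + sqrt(-16 + c))
B(-1) - 447*(-406) = (-2/5 + sqrt(-16 - 1)) - 447*(-406) = (-2/5 + sqrt(-17)) + 181482 = (-2/5 + I*sqrt(17)) + 181482 = 907408/5 + I*sqrt(17)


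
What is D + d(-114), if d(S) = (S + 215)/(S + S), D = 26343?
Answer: 6006103/228 ≈ 26343.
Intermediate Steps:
d(S) = (215 + S)/(2*S) (d(S) = (215 + S)/((2*S)) = (215 + S)*(1/(2*S)) = (215 + S)/(2*S))
D + d(-114) = 26343 + (1/2)*(215 - 114)/(-114) = 26343 + (1/2)*(-1/114)*101 = 26343 - 101/228 = 6006103/228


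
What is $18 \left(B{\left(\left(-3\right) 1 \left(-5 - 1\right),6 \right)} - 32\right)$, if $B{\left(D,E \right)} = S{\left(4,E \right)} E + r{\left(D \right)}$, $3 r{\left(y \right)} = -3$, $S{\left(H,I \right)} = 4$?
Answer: $-162$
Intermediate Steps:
$r{\left(y \right)} = -1$ ($r{\left(y \right)} = \frac{1}{3} \left(-3\right) = -1$)
$B{\left(D,E \right)} = -1 + 4 E$ ($B{\left(D,E \right)} = 4 E - 1 = -1 + 4 E$)
$18 \left(B{\left(\left(-3\right) 1 \left(-5 - 1\right),6 \right)} - 32\right) = 18 \left(\left(-1 + 4 \cdot 6\right) - 32\right) = 18 \left(\left(-1 + 24\right) - 32\right) = 18 \left(23 - 32\right) = 18 \left(-9\right) = -162$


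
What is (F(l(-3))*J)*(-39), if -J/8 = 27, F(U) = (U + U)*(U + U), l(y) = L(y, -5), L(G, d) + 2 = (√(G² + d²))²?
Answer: 34504704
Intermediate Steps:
L(G, d) = -2 + G² + d² (L(G, d) = -2 + (√(G² + d²))² = -2 + (G² + d²) = -2 + G² + d²)
l(y) = 23 + y² (l(y) = -2 + y² + (-5)² = -2 + y² + 25 = 23 + y²)
F(U) = 4*U² (F(U) = (2*U)*(2*U) = 4*U²)
J = -216 (J = -8*27 = -216)
(F(l(-3))*J)*(-39) = ((4*(23 + (-3)²)²)*(-216))*(-39) = ((4*(23 + 9)²)*(-216))*(-39) = ((4*32²)*(-216))*(-39) = ((4*1024)*(-216))*(-39) = (4096*(-216))*(-39) = -884736*(-39) = 34504704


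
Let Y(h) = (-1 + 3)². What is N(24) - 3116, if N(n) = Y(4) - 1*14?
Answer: -3126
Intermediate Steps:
Y(h) = 4 (Y(h) = 2² = 4)
N(n) = -10 (N(n) = 4 - 1*14 = 4 - 14 = -10)
N(24) - 3116 = -10 - 3116 = -3126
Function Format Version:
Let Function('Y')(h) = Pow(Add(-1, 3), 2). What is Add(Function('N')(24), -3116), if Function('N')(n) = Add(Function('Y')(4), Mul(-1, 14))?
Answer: -3126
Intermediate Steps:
Function('Y')(h) = 4 (Function('Y')(h) = Pow(2, 2) = 4)
Function('N')(n) = -10 (Function('N')(n) = Add(4, Mul(-1, 14)) = Add(4, -14) = -10)
Add(Function('N')(24), -3116) = Add(-10, -3116) = -3126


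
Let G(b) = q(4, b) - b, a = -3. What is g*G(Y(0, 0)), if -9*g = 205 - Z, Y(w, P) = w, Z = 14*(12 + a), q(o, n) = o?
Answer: -316/9 ≈ -35.111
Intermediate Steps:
Z = 126 (Z = 14*(12 - 3) = 14*9 = 126)
G(b) = 4 - b
g = -79/9 (g = -(205 - 1*126)/9 = -(205 - 126)/9 = -1/9*79 = -79/9 ≈ -8.7778)
g*G(Y(0, 0)) = -79*(4 - 1*0)/9 = -79*(4 + 0)/9 = -79/9*4 = -316/9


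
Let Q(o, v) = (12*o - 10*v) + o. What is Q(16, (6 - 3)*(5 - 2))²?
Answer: 13924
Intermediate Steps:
Q(o, v) = -10*v + 13*o (Q(o, v) = (-10*v + 12*o) + o = -10*v + 13*o)
Q(16, (6 - 3)*(5 - 2))² = (-10*(6 - 3)*(5 - 2) + 13*16)² = (-30*3 + 208)² = (-10*9 + 208)² = (-90 + 208)² = 118² = 13924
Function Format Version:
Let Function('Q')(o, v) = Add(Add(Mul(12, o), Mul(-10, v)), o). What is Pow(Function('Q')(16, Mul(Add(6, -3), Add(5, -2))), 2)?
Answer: 13924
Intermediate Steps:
Function('Q')(o, v) = Add(Mul(-10, v), Mul(13, o)) (Function('Q')(o, v) = Add(Add(Mul(-10, v), Mul(12, o)), o) = Add(Mul(-10, v), Mul(13, o)))
Pow(Function('Q')(16, Mul(Add(6, -3), Add(5, -2))), 2) = Pow(Add(Mul(-10, Mul(Add(6, -3), Add(5, -2))), Mul(13, 16)), 2) = Pow(Add(Mul(-10, Mul(3, 3)), 208), 2) = Pow(Add(Mul(-10, 9), 208), 2) = Pow(Add(-90, 208), 2) = Pow(118, 2) = 13924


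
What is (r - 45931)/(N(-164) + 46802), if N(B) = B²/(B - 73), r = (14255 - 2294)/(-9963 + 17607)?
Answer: -27735683637/28194073544 ≈ -0.98374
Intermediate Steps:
r = 3987/2548 (r = 11961/7644 = 11961*(1/7644) = 3987/2548 ≈ 1.5648)
N(B) = B²/(-73 + B)
(r - 45931)/(N(-164) + 46802) = (3987/2548 - 45931)/((-164)²/(-73 - 164) + 46802) = -117028201/(2548*(26896/(-237) + 46802)) = -117028201/(2548*(26896*(-1/237) + 46802)) = -117028201/(2548*(-26896/237 + 46802)) = -117028201/(2548*11065178/237) = -117028201/2548*237/11065178 = -27735683637/28194073544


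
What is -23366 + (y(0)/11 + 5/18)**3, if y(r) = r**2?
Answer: -136270387/5832 ≈ -23366.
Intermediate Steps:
-23366 + (y(0)/11 + 5/18)**3 = -23366 + (0**2/11 + 5/18)**3 = -23366 + (0*(1/11) + 5*(1/18))**3 = -23366 + (0 + 5/18)**3 = -23366 + (5/18)**3 = -23366 + 125/5832 = -136270387/5832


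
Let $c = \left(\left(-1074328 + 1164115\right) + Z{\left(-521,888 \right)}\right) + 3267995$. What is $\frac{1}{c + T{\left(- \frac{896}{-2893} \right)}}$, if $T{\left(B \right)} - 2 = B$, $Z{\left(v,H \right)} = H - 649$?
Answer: $\frac{2893}{9714761435} \approx 2.9779 \cdot 10^{-7}$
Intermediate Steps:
$Z{\left(v,H \right)} = -649 + H$
$T{\left(B \right)} = 2 + B$
$c = 3358021$ ($c = \left(\left(-1074328 + 1164115\right) + \left(-649 + 888\right)\right) + 3267995 = \left(89787 + 239\right) + 3267995 = 90026 + 3267995 = 3358021$)
$\frac{1}{c + T{\left(- \frac{896}{-2893} \right)}} = \frac{1}{3358021 + \left(2 - \frac{896}{-2893}\right)} = \frac{1}{3358021 + \left(2 - - \frac{896}{2893}\right)} = \frac{1}{3358021 + \left(2 + \frac{896}{2893}\right)} = \frac{1}{3358021 + \frac{6682}{2893}} = \frac{1}{\frac{9714761435}{2893}} = \frac{2893}{9714761435}$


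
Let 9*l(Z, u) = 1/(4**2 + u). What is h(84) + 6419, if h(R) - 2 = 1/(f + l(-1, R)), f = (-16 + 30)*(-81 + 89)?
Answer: 647244121/100801 ≈ 6421.0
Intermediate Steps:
f = 112 (f = 14*8 = 112)
l(Z, u) = 1/(9*(16 + u)) (l(Z, u) = 1/(9*(4**2 + u)) = 1/(9*(16 + u)))
h(R) = 2 + 1/(112 + 1/(9*(16 + R)))
h(84) + 6419 = (32402 + 2025*84)/(16129 + 1008*84) + 6419 = (32402 + 170100)/(16129 + 84672) + 6419 = 202502/100801 + 6419 = 647244121/100801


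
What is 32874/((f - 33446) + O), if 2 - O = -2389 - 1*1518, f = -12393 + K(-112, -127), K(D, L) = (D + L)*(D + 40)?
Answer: -16437/12361 ≈ -1.3297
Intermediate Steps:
K(D, L) = (40 + D)*(D + L) (K(D, L) = (D + L)*(40 + D) = (40 + D)*(D + L))
f = 4815 (f = -12393 + ((-112)**2 + 40*(-112) + 40*(-127) - 112*(-127)) = -12393 + (12544 - 4480 - 5080 + 14224) = -12393 + 17208 = 4815)
O = 3909 (O = 2 - (-2389 - 1*1518) = 2 - (-2389 - 1518) = 2 - 1*(-3907) = 2 + 3907 = 3909)
32874/((f - 33446) + O) = 32874/((4815 - 33446) + 3909) = 32874/(-28631 + 3909) = 32874/(-24722) = 32874*(-1/24722) = -16437/12361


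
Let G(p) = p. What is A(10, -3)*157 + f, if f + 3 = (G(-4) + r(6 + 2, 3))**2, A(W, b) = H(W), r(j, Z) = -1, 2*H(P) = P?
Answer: 807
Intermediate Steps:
H(P) = P/2
A(W, b) = W/2
f = 22 (f = -3 + (-4 - 1)**2 = -3 + (-5)**2 = -3 + 25 = 22)
A(10, -3)*157 + f = ((1/2)*10)*157 + 22 = 5*157 + 22 = 785 + 22 = 807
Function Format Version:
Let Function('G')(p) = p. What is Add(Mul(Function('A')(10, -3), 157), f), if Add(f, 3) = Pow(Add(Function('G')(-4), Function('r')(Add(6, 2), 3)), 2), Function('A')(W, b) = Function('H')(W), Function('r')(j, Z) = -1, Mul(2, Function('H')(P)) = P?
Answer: 807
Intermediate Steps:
Function('H')(P) = Mul(Rational(1, 2), P)
Function('A')(W, b) = Mul(Rational(1, 2), W)
f = 22 (f = Add(-3, Pow(Add(-4, -1), 2)) = Add(-3, Pow(-5, 2)) = Add(-3, 25) = 22)
Add(Mul(Function('A')(10, -3), 157), f) = Add(Mul(Mul(Rational(1, 2), 10), 157), 22) = Add(Mul(5, 157), 22) = Add(785, 22) = 807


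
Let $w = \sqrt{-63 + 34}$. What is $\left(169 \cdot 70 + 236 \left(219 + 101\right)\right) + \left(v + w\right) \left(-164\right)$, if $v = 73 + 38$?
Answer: $69146 - 164 i \sqrt{29} \approx 69146.0 - 883.17 i$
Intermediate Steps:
$v = 111$
$w = i \sqrt{29}$ ($w = \sqrt{-29} = i \sqrt{29} \approx 5.3852 i$)
$\left(169 \cdot 70 + 236 \left(219 + 101\right)\right) + \left(v + w\right) \left(-164\right) = \left(169 \cdot 70 + 236 \left(219 + 101\right)\right) + \left(111 + i \sqrt{29}\right) \left(-164\right) = \left(11830 + 236 \cdot 320\right) - \left(18204 + 164 i \sqrt{29}\right) = \left(11830 + 75520\right) - \left(18204 + 164 i \sqrt{29}\right) = 87350 - \left(18204 + 164 i \sqrt{29}\right) = 69146 - 164 i \sqrt{29}$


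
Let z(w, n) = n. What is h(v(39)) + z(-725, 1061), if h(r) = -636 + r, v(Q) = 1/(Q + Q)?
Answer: 33151/78 ≈ 425.01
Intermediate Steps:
v(Q) = 1/(2*Q)
h(v(39)) + z(-725, 1061) = (-636 + (½)/39) + 1061 = (-636 + (½)*(1/39)) + 1061 = (-636 + 1/78) + 1061 = -49607/78 + 1061 = 33151/78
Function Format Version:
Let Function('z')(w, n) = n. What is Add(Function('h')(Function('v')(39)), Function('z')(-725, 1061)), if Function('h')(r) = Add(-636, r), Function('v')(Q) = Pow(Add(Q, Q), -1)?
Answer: Rational(33151, 78) ≈ 425.01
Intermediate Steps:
Function('v')(Q) = Mul(Rational(1, 2), Pow(Q, -1)) (Function('v')(Q) = Pow(Mul(2, Q), -1) = Mul(Rational(1, 2), Pow(Q, -1)))
Add(Function('h')(Function('v')(39)), Function('z')(-725, 1061)) = Add(Add(-636, Mul(Rational(1, 2), Pow(39, -1))), 1061) = Add(Add(-636, Mul(Rational(1, 2), Rational(1, 39))), 1061) = Add(Add(-636, Rational(1, 78)), 1061) = Add(Rational(-49607, 78), 1061) = Rational(33151, 78)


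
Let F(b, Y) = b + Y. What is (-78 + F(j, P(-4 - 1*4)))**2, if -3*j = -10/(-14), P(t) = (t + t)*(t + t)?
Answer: 13935289/441 ≈ 31599.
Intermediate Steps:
P(t) = 4*t**2 (P(t) = (2*t)*(2*t) = 4*t**2)
j = -5/21 (j = -(-10)/(3*(-14)) = -(-10)*(-1)/(3*14) = -1/3*5/7 = -5/21 ≈ -0.23810)
F(b, Y) = Y + b
(-78 + F(j, P(-4 - 1*4)))**2 = (-78 + (4*(-4 - 1*4)**2 - 5/21))**2 = (-78 + (4*(-4 - 4)**2 - 5/21))**2 = (-78 + (4*(-8)**2 - 5/21))**2 = (-78 + (4*64 - 5/21))**2 = (-78 + (256 - 5/21))**2 = (-78 + 5371/21)**2 = (3733/21)**2 = 13935289/441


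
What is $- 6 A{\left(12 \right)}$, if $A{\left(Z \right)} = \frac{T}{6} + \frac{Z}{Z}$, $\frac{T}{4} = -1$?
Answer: $-2$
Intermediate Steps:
$T = -4$ ($T = 4 \left(-1\right) = -4$)
$A{\left(Z \right)} = \frac{1}{3}$ ($A{\left(Z \right)} = - \frac{4}{6} + \frac{Z}{Z} = \left(-4\right) \frac{1}{6} + 1 = - \frac{2}{3} + 1 = \frac{1}{3}$)
$- 6 A{\left(12 \right)} = \left(-6\right) \frac{1}{3} = -2$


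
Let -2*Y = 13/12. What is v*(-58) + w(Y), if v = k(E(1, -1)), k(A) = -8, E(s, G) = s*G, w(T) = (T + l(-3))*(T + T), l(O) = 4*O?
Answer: 137545/288 ≈ 477.59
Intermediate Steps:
Y = -13/24 (Y = -13/(2*12) = -½*13/12 = -13/24 ≈ -0.54167)
w(T) = 2*T*(-12 + T) (w(T) = (T + 4*(-3))*(T + T) = (T - 12)*(2*T) = (-12 + T)*(2*T) = 2*T*(-12 + T))
E(s, G) = G*s
v = -8
v*(-58) + w(Y) = -8*(-58) + 2*(-13/24)*(-12 - 13/24) = 464 + 2*(-13/24)*(-301/24) = 464 + 3913/288 = 137545/288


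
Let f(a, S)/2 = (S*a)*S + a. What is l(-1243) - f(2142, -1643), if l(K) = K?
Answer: -11564445043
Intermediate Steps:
f(a, S) = 2*a + 2*a*S**2 (f(a, S) = 2*((S*a)*S + a) = 2*(a*S**2 + a) = 2*(a + a*S**2) = 2*a + 2*a*S**2)
l(-1243) - f(2142, -1643) = -1243 - 2*2142*(1 + (-1643)**2) = -1243 - 2*2142*(1 + 2699449) = -1243 - 2*2142*2699450 = -1243 - 1*11564443800 = -1243 - 11564443800 = -11564445043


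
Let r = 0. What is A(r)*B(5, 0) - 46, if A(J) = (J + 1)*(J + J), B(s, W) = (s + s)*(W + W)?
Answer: -46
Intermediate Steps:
B(s, W) = 4*W*s (B(s, W) = (2*s)*(2*W) = 4*W*s)
A(J) = 2*J*(1 + J) (A(J) = (1 + J)*(2*J) = 2*J*(1 + J))
A(r)*B(5, 0) - 46 = (2*0*(1 + 0))*(4*0*5) - 46 = (2*0*1)*0 - 46 = 0*0 - 46 = 0 - 46 = -46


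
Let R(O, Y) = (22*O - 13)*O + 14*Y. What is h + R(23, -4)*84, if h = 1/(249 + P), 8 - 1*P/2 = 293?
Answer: 304234811/321 ≈ 9.4777e+5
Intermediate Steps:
P = -570 (P = 16 - 2*293 = 16 - 586 = -570)
h = -1/321 (h = 1/(249 - 570) = 1/(-321) = -1/321 ≈ -0.0031153)
R(O, Y) = 14*Y + O*(-13 + 22*O) (R(O, Y) = (-13 + 22*O)*O + 14*Y = O*(-13 + 22*O) + 14*Y = 14*Y + O*(-13 + 22*O))
h + R(23, -4)*84 = -1/321 + (-13*23 + 14*(-4) + 22*23²)*84 = -1/321 + (-299 - 56 + 22*529)*84 = -1/321 + (-299 - 56 + 11638)*84 = -1/321 + 11283*84 = -1/321 + 947772 = 304234811/321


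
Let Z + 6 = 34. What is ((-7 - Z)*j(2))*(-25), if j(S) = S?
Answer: 1750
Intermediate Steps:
Z = 28 (Z = -6 + 34 = 28)
((-7 - Z)*j(2))*(-25) = ((-7 - 1*28)*2)*(-25) = ((-7 - 28)*2)*(-25) = -35*2*(-25) = -70*(-25) = 1750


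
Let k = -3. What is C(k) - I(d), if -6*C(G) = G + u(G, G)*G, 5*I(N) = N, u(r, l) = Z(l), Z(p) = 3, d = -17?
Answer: 27/5 ≈ 5.4000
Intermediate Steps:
u(r, l) = 3
I(N) = N/5
C(G) = -2*G/3 (C(G) = -(G + 3*G)/6 = -2*G/3)
C(k) - I(d) = -⅔*(-3) - (-17)/5 = 2 - 1*(-17/5) = 2 + 17/5 = 27/5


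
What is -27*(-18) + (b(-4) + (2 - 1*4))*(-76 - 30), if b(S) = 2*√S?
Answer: 698 - 424*I ≈ 698.0 - 424.0*I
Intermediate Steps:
-27*(-18) + (b(-4) + (2 - 1*4))*(-76 - 30) = -27*(-18) + (2*√(-4) + (2 - 1*4))*(-76 - 30) = 486 + (2*(2*I) + (2 - 4))*(-106) = 486 + (4*I - 2)*(-106) = 486 + (-2 + 4*I)*(-106) = 486 + (212 - 424*I) = 698 - 424*I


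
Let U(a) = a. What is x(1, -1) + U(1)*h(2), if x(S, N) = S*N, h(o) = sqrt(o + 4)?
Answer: -1 + sqrt(6) ≈ 1.4495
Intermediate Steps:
h(o) = sqrt(4 + o)
x(S, N) = N*S
x(1, -1) + U(1)*h(2) = -1*1 + 1*sqrt(4 + 2) = -1 + 1*sqrt(6) = -1 + sqrt(6)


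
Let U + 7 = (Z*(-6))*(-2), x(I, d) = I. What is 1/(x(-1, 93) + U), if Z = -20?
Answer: -1/248 ≈ -0.0040323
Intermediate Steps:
U = -247 (U = -7 - 20*(-6)*(-2) = -7 + 120*(-2) = -7 - 240 = -247)
1/(x(-1, 93) + U) = 1/(-1 - 247) = 1/(-248) = -1/248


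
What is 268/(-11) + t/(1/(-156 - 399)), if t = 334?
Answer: -2039338/11 ≈ -1.8539e+5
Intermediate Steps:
268/(-11) + t/(1/(-156 - 399)) = 268/(-11) + 334/(1/(-156 - 399)) = 268*(-1/11) + 334/(1/(-555)) = -268/11 + 334/(-1/555) = -268/11 + 334*(-555) = -268/11 - 185370 = -2039338/11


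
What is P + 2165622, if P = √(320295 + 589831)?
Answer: 2165622 + 7*√18574 ≈ 2.1666e+6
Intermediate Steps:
P = 7*√18574 (P = √910126 = 7*√18574 ≈ 954.00)
P + 2165622 = 7*√18574 + 2165622 = 2165622 + 7*√18574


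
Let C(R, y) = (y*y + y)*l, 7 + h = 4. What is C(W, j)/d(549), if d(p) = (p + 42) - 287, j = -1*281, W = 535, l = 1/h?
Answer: -9835/114 ≈ -86.272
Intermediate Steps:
h = -3 (h = -7 + 4 = -3)
l = -⅓ (l = 1/(-3) = -⅓ ≈ -0.33333)
j = -281
d(p) = -245 + p (d(p) = (42 + p) - 287 = -245 + p)
C(R, y) = -y/3 - y²/3 (C(R, y) = (y*y + y)*(-⅓) = (y² + y)*(-⅓) = (y + y²)*(-⅓) = -y/3 - y²/3)
C(W, j)/d(549) = (-⅓*(-281)*(1 - 281))/(-245 + 549) = -⅓*(-281)*(-280)/304 = -78680/3*1/304 = -9835/114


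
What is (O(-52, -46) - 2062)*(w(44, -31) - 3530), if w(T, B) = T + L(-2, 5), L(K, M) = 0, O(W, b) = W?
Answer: 7369404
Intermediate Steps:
w(T, B) = T (w(T, B) = T + 0 = T)
(O(-52, -46) - 2062)*(w(44, -31) - 3530) = (-52 - 2062)*(44 - 3530) = -2114*(-3486) = 7369404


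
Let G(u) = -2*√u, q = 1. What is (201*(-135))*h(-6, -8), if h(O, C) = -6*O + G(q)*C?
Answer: -1411020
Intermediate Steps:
h(O, C) = -6*O - 2*C (h(O, C) = -6*O + (-2*√1)*C = -6*O + (-2*1)*C = -6*O - 2*C)
(201*(-135))*h(-6, -8) = (201*(-135))*(-6*(-6) - 2*(-8)) = -27135*(36 + 16) = -27135*52 = -1411020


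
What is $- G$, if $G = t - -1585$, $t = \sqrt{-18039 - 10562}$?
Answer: $-1585 - i \sqrt{28601} \approx -1585.0 - 169.12 i$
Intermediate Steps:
$t = i \sqrt{28601}$ ($t = \sqrt{-28601} = i \sqrt{28601} \approx 169.12 i$)
$G = 1585 + i \sqrt{28601}$ ($G = i \sqrt{28601} - -1585 = i \sqrt{28601} + 1585 = 1585 + i \sqrt{28601} \approx 1585.0 + 169.12 i$)
$- G = - (1585 + i \sqrt{28601}) = -1585 - i \sqrt{28601}$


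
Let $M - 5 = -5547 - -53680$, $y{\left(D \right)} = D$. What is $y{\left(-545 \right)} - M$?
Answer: $-48683$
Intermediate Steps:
$M = 48138$ ($M = 5 - -48133 = 5 + \left(-5547 + 53680\right) = 5 + 48133 = 48138$)
$y{\left(-545 \right)} - M = -545 - 48138 = -48683$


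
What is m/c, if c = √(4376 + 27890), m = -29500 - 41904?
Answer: -35702*√32266/16133 ≈ -397.51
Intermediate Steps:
m = -71404
c = √32266 ≈ 179.63
m/c = -71404*√32266/32266 = -35702*√32266/16133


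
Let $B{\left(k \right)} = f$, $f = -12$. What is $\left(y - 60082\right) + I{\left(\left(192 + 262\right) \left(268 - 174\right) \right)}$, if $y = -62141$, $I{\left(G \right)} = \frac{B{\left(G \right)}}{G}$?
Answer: $- \frac{1303997190}{10669} \approx -1.2222 \cdot 10^{5}$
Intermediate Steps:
$B{\left(k \right)} = -12$
$I{\left(G \right)} = - \frac{12}{G}$
$\left(y - 60082\right) + I{\left(\left(192 + 262\right) \left(268 - 174\right) \right)} = \left(-62141 - 60082\right) - \frac{12}{\left(192 + 262\right) \left(268 - 174\right)} = -122223 - \frac{12}{454 \cdot 94} = -122223 - \frac{12}{42676} = -122223 - \frac{3}{10669} = - \frac{1303997190}{10669}$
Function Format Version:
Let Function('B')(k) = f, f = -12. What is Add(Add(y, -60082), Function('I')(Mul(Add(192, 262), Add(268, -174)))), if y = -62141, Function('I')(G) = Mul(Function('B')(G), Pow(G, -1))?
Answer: Rational(-1303997190, 10669) ≈ -1.2222e+5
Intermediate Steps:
Function('B')(k) = -12
Function('I')(G) = Mul(-12, Pow(G, -1))
Add(Add(y, -60082), Function('I')(Mul(Add(192, 262), Add(268, -174)))) = Add(Add(-62141, -60082), Mul(-12, Pow(Mul(Add(192, 262), Add(268, -174)), -1))) = Add(-122223, Mul(-12, Pow(Mul(454, 94), -1))) = Add(-122223, Mul(-12, Pow(42676, -1))) = Add(-122223, Mul(-12, Rational(1, 42676))) = Add(-122223, Rational(-3, 10669)) = Rational(-1303997190, 10669)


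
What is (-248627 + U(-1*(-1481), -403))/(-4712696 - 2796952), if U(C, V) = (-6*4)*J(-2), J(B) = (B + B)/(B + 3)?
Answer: 248531/7509648 ≈ 0.033095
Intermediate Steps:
J(B) = 2*B/(3 + B) (J(B) = (2*B)/(3 + B) = 2*B/(3 + B))
U(C, V) = 96 (U(C, V) = (-6*4)*(2*(-2)/(3 - 2)) = -48*(-2)/1 = -48*(-2) = -24*(-4) = 96)
(-248627 + U(-1*(-1481), -403))/(-4712696 - 2796952) = (-248627 + 96)/(-4712696 - 2796952) = -248531/(-7509648) = -248531*(-1/7509648) = 248531/7509648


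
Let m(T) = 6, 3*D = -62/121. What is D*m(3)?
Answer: -124/121 ≈ -1.0248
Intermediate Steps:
D = -62/363 (D = (-62/121)/3 = (-62*1/121)/3 = (1/3)*(-62/121) = -62/363 ≈ -0.17080)
D*m(3) = -62/363*6 = -124/121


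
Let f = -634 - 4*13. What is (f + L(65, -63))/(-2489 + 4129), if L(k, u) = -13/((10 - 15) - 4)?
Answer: -6161/14760 ≈ -0.41741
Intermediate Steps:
L(k, u) = 13/9 (L(k, u) = -13/(-5 - 4) = -13/(-9) = -13*(-1/9) = 13/9)
f = -686 (f = -634 - 52 = -686)
(f + L(65, -63))/(-2489 + 4129) = (-686 + 13/9)/(-2489 + 4129) = -6161/9/1640 = -6161/9*1/1640 = -6161/14760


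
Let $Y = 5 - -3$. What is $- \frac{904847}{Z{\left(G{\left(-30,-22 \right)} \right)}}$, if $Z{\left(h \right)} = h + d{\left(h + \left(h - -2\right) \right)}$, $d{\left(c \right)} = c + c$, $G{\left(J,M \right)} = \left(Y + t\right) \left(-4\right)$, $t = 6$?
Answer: $\frac{904847}{276} \approx 3278.4$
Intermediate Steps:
$Y = 8$ ($Y = 5 + 3 = 8$)
$G{\left(J,M \right)} = -56$ ($G{\left(J,M \right)} = \left(8 + 6\right) \left(-4\right) = 14 \left(-4\right) = -56$)
$d{\left(c \right)} = 2 c$
$Z{\left(h \right)} = 4 + 5 h$ ($Z{\left(h \right)} = h + 2 \left(h + \left(h - -2\right)\right) = h + 2 \left(h + \left(h + 2\right)\right) = h + 2 \left(h + \left(2 + h\right)\right) = h + 2 \left(2 + 2 h\right) = h + \left(4 + 4 h\right) = 4 + 5 h$)
$- \frac{904847}{Z{\left(G{\left(-30,-22 \right)} \right)}} = - \frac{904847}{4 + 5 \left(-56\right)} = - \frac{904847}{4 - 280} = - \frac{904847}{-276} = \left(-904847\right) \left(- \frac{1}{276}\right) = \frac{904847}{276}$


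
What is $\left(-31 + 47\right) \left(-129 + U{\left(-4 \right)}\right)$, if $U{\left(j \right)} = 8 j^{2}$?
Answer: $-16$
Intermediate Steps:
$\left(-31 + 47\right) \left(-129 + U{\left(-4 \right)}\right) = \left(-31 + 47\right) \left(-129 + 8 \left(-4\right)^{2}\right) = 16 \left(-129 + 8 \cdot 16\right) = 16 \left(-129 + 128\right) = 16 \left(-1\right) = -16$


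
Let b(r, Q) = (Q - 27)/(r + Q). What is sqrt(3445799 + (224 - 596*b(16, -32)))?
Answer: 3*sqrt(1530589)/2 ≈ 1855.8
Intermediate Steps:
b(r, Q) = (-27 + Q)/(Q + r)
sqrt(3445799 + (224 - 596*b(16, -32))) = sqrt(3445799 + (224 - 596*(-27 - 32)/(-32 + 16))) = sqrt(3445799 + (224 - 596*(-59)/(-16))) = sqrt(3445799 + (224 - (-149)*(-59)/4)) = sqrt(3445799 + (224 - 596*59/16)) = sqrt(3445799 + (224 - 8791/4)) = sqrt(3445799 - 7895/4) = sqrt(13775301/4) = 3*sqrt(1530589)/2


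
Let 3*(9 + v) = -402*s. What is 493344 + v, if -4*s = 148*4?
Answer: 513167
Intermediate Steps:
s = -148 (s = -37*4 = -1/4*592 = -148)
v = 19823 (v = -9 + (-402*(-148))/3 = -9 + (1/3)*59496 = -9 + 19832 = 19823)
493344 + v = 493344 + 19823 = 513167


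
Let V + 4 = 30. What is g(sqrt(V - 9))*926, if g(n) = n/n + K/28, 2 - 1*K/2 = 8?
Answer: 3704/7 ≈ 529.14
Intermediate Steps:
V = 26 (V = -4 + 30 = 26)
K = -12 (K = 4 - 2*8 = 4 - 16 = -12)
g(n) = 4/7 (g(n) = n/n - 12/28 = 1 - 12*1/28 = 1 - 3/7 = 4/7)
g(sqrt(V - 9))*926 = (4/7)*926 = 3704/7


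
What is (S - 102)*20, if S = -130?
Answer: -4640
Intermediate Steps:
(S - 102)*20 = (-130 - 102)*20 = -232*20 = -4640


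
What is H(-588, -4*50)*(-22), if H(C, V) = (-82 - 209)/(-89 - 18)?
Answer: -6402/107 ≈ -59.832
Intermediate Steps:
H(C, V) = 291/107 (H(C, V) = -291/(-107) = -291*(-1/107) = 291/107)
H(-588, -4*50)*(-22) = (291/107)*(-22) = -6402/107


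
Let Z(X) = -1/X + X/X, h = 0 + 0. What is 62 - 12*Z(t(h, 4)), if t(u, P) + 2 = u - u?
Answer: 44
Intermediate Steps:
h = 0
t(u, P) = -2 (t(u, P) = -2 + (u - u) = -2 + 0 = -2)
Z(X) = 1 - 1/X (Z(X) = -1/X + 1 = 1 - 1/X)
62 - 12*Z(t(h, 4)) = 62 - 12*(-1 - 2)/(-2) = 62 - (-6)*(-3) = 62 - 12*3/2 = 62 - 18 = 44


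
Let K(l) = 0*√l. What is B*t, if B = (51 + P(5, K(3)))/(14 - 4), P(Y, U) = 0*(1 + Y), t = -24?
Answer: -612/5 ≈ -122.40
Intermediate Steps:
K(l) = 0
P(Y, U) = 0
B = 51/10 (B = (51 + 0)/(14 - 4) = 51/10 ≈ 5.1000)
B*t = (51/10)*(-24) = -612/5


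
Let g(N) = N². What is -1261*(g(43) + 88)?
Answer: -2442557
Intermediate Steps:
-1261*(g(43) + 88) = -1261*(43² + 88) = -1261*(1849 + 88) = -1261*1937 = -2442557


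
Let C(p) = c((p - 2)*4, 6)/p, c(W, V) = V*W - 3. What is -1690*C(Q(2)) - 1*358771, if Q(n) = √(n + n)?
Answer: -356236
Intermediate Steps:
Q(n) = √2*√n (Q(n) = √(2*n) = √2*√n)
c(W, V) = -3 + V*W
C(p) = (-51 + 24*p)/p (C(p) = (-3 + 6*((p - 2)*4))/p = (-3 + 6*((-2 + p)*4))/p = (-3 + 6*(-8 + 4*p))/p = (-3 + (-48 + 24*p))/p = (-51 + 24*p)/p)
-1690*C(Q(2)) - 1*358771 = -1690*(24 - 51/(√2*√2)) - 1*358771 = -1690*(24 - 51/2) - 358771 = -1690*(-3/2) - 358771 = 2535 - 358771 = -356236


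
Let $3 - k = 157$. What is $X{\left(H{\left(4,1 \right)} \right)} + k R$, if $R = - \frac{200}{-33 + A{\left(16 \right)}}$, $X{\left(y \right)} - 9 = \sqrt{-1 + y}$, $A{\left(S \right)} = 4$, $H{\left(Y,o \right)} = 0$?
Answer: $- \frac{30539}{29} + i \approx -1053.1 + 1.0 i$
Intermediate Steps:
$X{\left(y \right)} = 9 + \sqrt{-1 + y}$
$k = -154$ ($k = 3 - 157 = -154$)
$R = \frac{200}{29}$ ($R = - \frac{200}{-33 + 4} = - \frac{200}{-29} = \left(-200\right) \left(- \frac{1}{29}\right) = \frac{200}{29} \approx 6.8966$)
$X{\left(H{\left(4,1 \right)} \right)} + k R = \left(9 + \sqrt{-1 + 0}\right) - \frac{30800}{29} = \left(9 + \sqrt{-1}\right) - \frac{30800}{29} = \left(9 + i\right) - \frac{30800}{29} = - \frac{30539}{29} + i$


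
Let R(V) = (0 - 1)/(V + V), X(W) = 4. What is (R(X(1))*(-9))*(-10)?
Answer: -45/4 ≈ -11.250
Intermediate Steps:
R(V) = -1/(2*V)
(R(X(1))*(-9))*(-10) = (-½/4*(-9))*(-10) = (-½*¼*(-9))*(-10) = -⅛*(-9)*(-10) = (9/8)*(-10) = -45/4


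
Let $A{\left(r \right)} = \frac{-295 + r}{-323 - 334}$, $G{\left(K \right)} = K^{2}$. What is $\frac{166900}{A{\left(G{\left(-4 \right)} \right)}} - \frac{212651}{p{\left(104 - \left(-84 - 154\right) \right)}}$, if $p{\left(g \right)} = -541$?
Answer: $\frac{6597973881}{16771} \approx 3.9342 \cdot 10^{5}$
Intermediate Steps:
$A{\left(r \right)} = \frac{295}{657} - \frac{r}{657}$ ($A{\left(r \right)} = \frac{-295 + r}{-657} = \left(-295 + r\right) \left(- \frac{1}{657}\right) = \frac{295}{657} - \frac{r}{657}$)
$\frac{166900}{A{\left(G{\left(-4 \right)} \right)}} - \frac{212651}{p{\left(104 - \left(-84 - 154\right) \right)}} = \frac{166900}{\frac{295}{657} - \frac{\left(-4\right)^{2}}{657}} - \frac{212651}{-541} = \frac{166900}{\frac{295}{657} - \frac{16}{657}} - - \frac{212651}{541} = \frac{166900}{\frac{295}{657} - \frac{16}{657}} + \frac{212651}{541} = \frac{166900}{\frac{31}{73}} + \frac{212651}{541} = 166900 \cdot \frac{73}{31} + \frac{212651}{541} = \frac{12183700}{31} + \frac{212651}{541} = \frac{6597973881}{16771}$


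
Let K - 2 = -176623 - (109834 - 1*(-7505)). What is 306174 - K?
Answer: 600134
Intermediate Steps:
K = -293960 (K = 2 + (-176623 - (109834 - 1*(-7505))) = 2 + (-176623 - (109834 + 7505)) = 2 + (-176623 - 1*117339) = 2 + (-176623 - 117339) = 2 - 293962 = -293960)
306174 - K = 306174 - 1*(-293960) = 306174 + 293960 = 600134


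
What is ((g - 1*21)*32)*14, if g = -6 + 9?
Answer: -8064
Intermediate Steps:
g = 3
((g - 1*21)*32)*14 = ((3 - 1*21)*32)*14 = ((3 - 21)*32)*14 = -18*32*14 = -576*14 = -8064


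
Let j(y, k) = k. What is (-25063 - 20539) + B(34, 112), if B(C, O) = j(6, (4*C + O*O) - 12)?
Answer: -32934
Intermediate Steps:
B(C, O) = -12 + O² + 4*C (B(C, O) = (4*C + O*O) - 12 = (4*C + O²) - 12 = (O² + 4*C) - 12 = -12 + O² + 4*C)
(-25063 - 20539) + B(34, 112) = (-25063 - 20539) + (-12 + 112² + 4*34) = -45602 + (-12 + 12544 + 136) = -45602 + 12668 = -32934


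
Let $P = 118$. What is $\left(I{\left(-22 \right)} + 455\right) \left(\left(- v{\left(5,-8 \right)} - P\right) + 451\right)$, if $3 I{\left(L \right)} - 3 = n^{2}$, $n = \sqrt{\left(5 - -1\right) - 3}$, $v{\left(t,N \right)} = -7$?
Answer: $155380$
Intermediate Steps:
$n = \sqrt{3}$ ($n = \sqrt{\left(5 + 1\right) - 3} = \sqrt{6 - 3} = \sqrt{3} \approx 1.732$)
$I{\left(L \right)} = 2$ ($I{\left(L \right)} = 1 + \frac{\left(\sqrt{3}\right)^{2}}{3} = 1 + \frac{1}{3} \cdot 3 = 1 + 1 = 2$)
$\left(I{\left(-22 \right)} + 455\right) \left(\left(- v{\left(5,-8 \right)} - P\right) + 451\right) = \left(2 + 455\right) \left(\left(\left(-1\right) \left(-7\right) - 118\right) + 451\right) = 457 \left(\left(7 - 118\right) + 451\right) = 457 \left(-111 + 451\right) = 457 \cdot 340 = 155380$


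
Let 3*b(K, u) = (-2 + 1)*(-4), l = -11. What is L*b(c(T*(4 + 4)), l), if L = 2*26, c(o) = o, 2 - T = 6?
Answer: 208/3 ≈ 69.333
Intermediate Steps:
T = -4 (T = 2 - 1*6 = 2 - 6 = -4)
L = 52
b(K, u) = 4/3 (b(K, u) = ((-2 + 1)*(-4))/3 = (-1*(-4))/3 = (⅓)*4 = 4/3)
L*b(c(T*(4 + 4)), l) = 52*(4/3) = 208/3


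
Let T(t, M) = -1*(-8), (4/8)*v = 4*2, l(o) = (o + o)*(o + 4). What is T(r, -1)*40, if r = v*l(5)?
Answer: 320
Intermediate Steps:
l(o) = 2*o*(4 + o) (l(o) = (2*o)*(4 + o) = 2*o*(4 + o))
v = 16 (v = 2*(4*2) = 2*8 = 16)
r = 1440 (r = 16*(2*5*(4 + 5)) = 16*(2*5*9) = 16*90 = 1440)
T(t, M) = 8
T(r, -1)*40 = 8*40 = 320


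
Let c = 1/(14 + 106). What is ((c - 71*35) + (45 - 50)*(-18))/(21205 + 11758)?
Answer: -41057/565080 ≈ -0.072657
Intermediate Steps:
c = 1/120 ≈ 0.0083333
((c - 71*35) + (45 - 50)*(-18))/(21205 + 11758) = ((1/120 - 71*35) + (45 - 50)*(-18))/(21205 + 11758) = ((1/120 - 2485) - 5*(-18))/32963 = (-298199/120 + 90)*(1/32963) = -287399/120*1/32963 = -41057/565080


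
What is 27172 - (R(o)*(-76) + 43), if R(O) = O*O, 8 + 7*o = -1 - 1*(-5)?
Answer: 1330537/49 ≈ 27154.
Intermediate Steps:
o = -4/7 (o = -8/7 + (-1 - 1*(-5))/7 = -8/7 + (-1 + 5)/7 = -8/7 + (1/7)*4 = -8/7 + 4/7 = -4/7 ≈ -0.57143)
R(O) = O**2
27172 - (R(o)*(-76) + 43) = 27172 - ((-4/7)**2*(-76) + 43) = 27172 - ((16/49)*(-76) + 43) = 27172 - (-1216/49 + 43) = 27172 - 1*891/49 = 27172 - 891/49 = 1330537/49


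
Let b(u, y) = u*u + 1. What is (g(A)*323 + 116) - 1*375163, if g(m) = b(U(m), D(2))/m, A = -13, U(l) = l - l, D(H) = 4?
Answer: -4875934/13 ≈ -3.7507e+5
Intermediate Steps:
U(l) = 0
b(u, y) = 1 + u² (b(u, y) = u² + 1 = 1 + u²)
g(m) = 1/m (g(m) = (1 + 0²)/m = (1 + 0)/m = 1/m)
(g(A)*323 + 116) - 1*375163 = (323/(-13) + 116) - 1*375163 = (-1/13*323 + 116) - 375163 = (-323/13 + 116) - 375163 = 1185/13 - 375163 = -4875934/13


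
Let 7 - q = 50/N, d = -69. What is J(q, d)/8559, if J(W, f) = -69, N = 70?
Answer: -23/2853 ≈ -0.0080617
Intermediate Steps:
q = 44/7 (q = 7 - 50/70 = 7 - 1*5/7 = 7 - 5/7 = 44/7 ≈ 6.2857)
J(q, d)/8559 = -69/8559 = -69*1/8559 = -23/2853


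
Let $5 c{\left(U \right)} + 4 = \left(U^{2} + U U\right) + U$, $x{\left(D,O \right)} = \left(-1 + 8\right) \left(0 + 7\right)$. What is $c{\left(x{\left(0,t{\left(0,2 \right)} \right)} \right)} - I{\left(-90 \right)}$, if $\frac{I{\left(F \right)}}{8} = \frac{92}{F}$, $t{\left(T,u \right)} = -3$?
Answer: $\frac{43991}{45} \approx 977.58$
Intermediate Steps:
$x{\left(D,O \right)} = 49$ ($x{\left(D,O \right)} = 7 \cdot 7 = 49$)
$I{\left(F \right)} = \frac{736}{F}$ ($I{\left(F \right)} = 8 \frac{92}{F} = \frac{736}{F}$)
$c{\left(U \right)} = - \frac{4}{5} + \frac{U}{5} + \frac{2 U^{2}}{5}$ ($c{\left(U \right)} = - \frac{4}{5} + \frac{\left(U^{2} + U U\right) + U}{5} = - \frac{4}{5} + \frac{\left(U^{2} + U^{2}\right) + U}{5} = - \frac{4}{5} + \frac{2 U^{2} + U}{5} = - \frac{4}{5} + \frac{U + 2 U^{2}}{5} = - \frac{4}{5} + \left(\frac{U}{5} + \frac{2 U^{2}}{5}\right) = - \frac{4}{5} + \frac{U}{5} + \frac{2 U^{2}}{5}$)
$c{\left(x{\left(0,t{\left(0,2 \right)} \right)} \right)} - I{\left(-90 \right)} = \left(- \frac{4}{5} + \frac{1}{5} \cdot 49 + \frac{2 \cdot 49^{2}}{5}\right) - \frac{736}{-90} = \left(- \frac{4}{5} + \frac{49}{5} + \frac{2}{5} \cdot 2401\right) - 736 \left(- \frac{1}{90}\right) = \left(- \frac{4}{5} + \frac{49}{5} + \frac{4802}{5}\right) - - \frac{368}{45} = \frac{4847}{5} + \frac{368}{45} = \frac{43991}{45}$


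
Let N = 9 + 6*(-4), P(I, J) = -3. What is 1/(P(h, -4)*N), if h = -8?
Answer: 1/45 ≈ 0.022222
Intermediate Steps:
N = -15 (N = 9 - 24 = -15)
1/(P(h, -4)*N) = 1/(-3*(-15)) = 1/45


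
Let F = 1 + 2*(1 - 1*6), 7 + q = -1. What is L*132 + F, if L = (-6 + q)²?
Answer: 25863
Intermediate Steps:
q = -8 (q = -7 - 1 = -8)
F = -9 (F = 1 + 2*(1 - 6) = 1 + 2*(-5) = 1 - 10 = -9)
L = 196 (L = (-6 - 8)² = (-14)² = 196)
L*132 + F = 196*132 - 9 = 25872 - 9 = 25863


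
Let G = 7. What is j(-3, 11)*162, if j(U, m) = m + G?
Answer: 2916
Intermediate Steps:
j(U, m) = 7 + m (j(U, m) = m + 7 = 7 + m)
j(-3, 11)*162 = (7 + 11)*162 = 18*162 = 2916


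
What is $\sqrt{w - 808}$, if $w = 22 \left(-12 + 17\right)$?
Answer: $i \sqrt{698} \approx 26.42 i$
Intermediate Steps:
$w = 110$ ($w = 22 \cdot 5 = 110$)
$\sqrt{w - 808} = \sqrt{110 - 808} = \sqrt{-698} = i \sqrt{698}$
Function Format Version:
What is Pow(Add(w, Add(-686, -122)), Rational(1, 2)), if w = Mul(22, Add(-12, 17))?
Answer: Mul(I, Pow(698, Rational(1, 2))) ≈ Mul(26.420, I)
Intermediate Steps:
w = 110 (w = Mul(22, 5) = 110)
Pow(Add(w, Add(-686, -122)), Rational(1, 2)) = Pow(Add(110, Add(-686, -122)), Rational(1, 2)) = Pow(Add(110, -808), Rational(1, 2)) = Pow(-698, Rational(1, 2)) = Mul(I, Pow(698, Rational(1, 2)))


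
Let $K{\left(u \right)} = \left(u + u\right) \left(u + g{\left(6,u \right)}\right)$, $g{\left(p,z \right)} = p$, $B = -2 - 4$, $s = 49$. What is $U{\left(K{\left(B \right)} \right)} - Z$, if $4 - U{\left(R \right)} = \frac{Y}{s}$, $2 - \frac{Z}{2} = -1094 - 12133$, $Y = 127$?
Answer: $- \frac{1296373}{49} \approx -26457.0$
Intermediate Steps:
$Z = 26458$ ($Z = 4 - 2 \left(-1094 - 12133\right) = 4 - -26454 = 4 + 26454 = 26458$)
$B = -6$
$K{\left(u \right)} = 2 u \left(6 + u\right)$ ($K{\left(u \right)} = \left(u + u\right) \left(u + 6\right) = 2 u \left(6 + u\right)$)
$U{\left(R \right)} = \frac{69}{49}$ ($U{\left(R \right)} = 4 - \frac{127}{49} = \frac{69}{49}$)
$U{\left(K{\left(B \right)} \right)} - Z = \frac{69}{49} - 26458 = - \frac{1296373}{49}$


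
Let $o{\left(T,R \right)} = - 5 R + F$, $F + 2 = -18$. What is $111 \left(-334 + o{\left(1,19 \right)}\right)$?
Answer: $-49839$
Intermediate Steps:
$F = -20$ ($F = -2 - 18 = -20$)
$o{\left(T,R \right)} = -20 - 5 R$ ($o{\left(T,R \right)} = - 5 R - 20 = -20 - 5 R$)
$111 \left(-334 + o{\left(1,19 \right)}\right) = 111 \left(-334 - 115\right) = 111 \left(-449\right) = -49839$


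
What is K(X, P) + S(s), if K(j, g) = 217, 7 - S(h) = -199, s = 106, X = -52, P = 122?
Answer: 423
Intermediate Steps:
S(h) = 206 (S(h) = 7 - 1*(-199) = 7 + 199 = 206)
K(X, P) + S(s) = 217 + 206 = 423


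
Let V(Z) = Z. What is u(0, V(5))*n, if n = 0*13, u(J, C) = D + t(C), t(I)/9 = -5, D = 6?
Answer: 0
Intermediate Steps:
t(I) = -45 (t(I) = 9*(-5) = -45)
u(J, C) = -39 (u(J, C) = 6 - 45 = -39)
n = 0
u(0, V(5))*n = -39*0 = 0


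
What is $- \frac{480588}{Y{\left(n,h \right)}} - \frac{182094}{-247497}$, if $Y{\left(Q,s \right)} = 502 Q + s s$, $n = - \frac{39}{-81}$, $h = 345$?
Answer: $- \frac{875037033826}{265663362299} \approx -3.2938$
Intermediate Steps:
$n = \frac{13}{27}$ ($n = \left(-39\right) \left(- \frac{1}{81}\right) = \frac{13}{27} \approx 0.48148$)
$Y{\left(Q,s \right)} = s^{2} + 502 Q$ ($Y{\left(Q,s \right)} = 502 Q + s^{2} = s^{2} + 502 Q$)
$- \frac{480588}{Y{\left(n,h \right)}} - \frac{182094}{-247497} = - \frac{480588}{345^{2} + 502 \cdot \frac{13}{27}} - \frac{182094}{-247497} = - \frac{480588}{119025 + \frac{6526}{27}} - - \frac{60698}{82499} = - \frac{480588}{\frac{3220201}{27}} + \frac{60698}{82499} = \left(-480588\right) \frac{27}{3220201} + \frac{60698}{82499} = - \frac{12975876}{3220201} + \frac{60698}{82499} = - \frac{875037033826}{265663362299}$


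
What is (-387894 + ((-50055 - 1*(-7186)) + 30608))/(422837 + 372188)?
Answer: -11433/22715 ≈ -0.50332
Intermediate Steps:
(-387894 + ((-50055 - 1*(-7186)) + 30608))/(422837 + 372188) = (-387894 + ((-50055 + 7186) + 30608))/795025 = (-387894 + (-42869 + 30608))*(1/795025) = (-387894 - 12261)*(1/795025) = -400155*1/795025 = -11433/22715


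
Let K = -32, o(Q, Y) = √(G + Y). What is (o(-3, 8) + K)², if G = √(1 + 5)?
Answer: (32 - √(8 + √6))² ≈ 827.57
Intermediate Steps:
G = √6 ≈ 2.4495
o(Q, Y) = √(Y + √6) (o(Q, Y) = √(√6 + Y) = √(Y + √6))
(o(-3, 8) + K)² = (√(8 + √6) - 32)² = (-32 + √(8 + √6))²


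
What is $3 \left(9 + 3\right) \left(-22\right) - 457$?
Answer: $-1249$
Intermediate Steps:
$3 \left(9 + 3\right) \left(-22\right) - 457 = 3 \cdot 12 \left(-22\right) - 457 = 36 \left(-22\right) - 457 = -792 - 457 = -1249$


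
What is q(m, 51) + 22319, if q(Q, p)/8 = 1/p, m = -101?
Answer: 1138277/51 ≈ 22319.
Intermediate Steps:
q(Q, p) = 8/p
q(m, 51) + 22319 = 8/51 + 22319 = 1138277/51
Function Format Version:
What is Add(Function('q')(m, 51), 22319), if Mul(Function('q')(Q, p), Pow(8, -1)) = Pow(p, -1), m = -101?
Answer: Rational(1138277, 51) ≈ 22319.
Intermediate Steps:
Function('q')(Q, p) = Mul(8, Pow(p, -1))
Add(Function('q')(m, 51), 22319) = Add(Mul(8, Pow(51, -1)), 22319) = Add(Mul(8, Rational(1, 51)), 22319) = Add(Rational(8, 51), 22319) = Rational(1138277, 51)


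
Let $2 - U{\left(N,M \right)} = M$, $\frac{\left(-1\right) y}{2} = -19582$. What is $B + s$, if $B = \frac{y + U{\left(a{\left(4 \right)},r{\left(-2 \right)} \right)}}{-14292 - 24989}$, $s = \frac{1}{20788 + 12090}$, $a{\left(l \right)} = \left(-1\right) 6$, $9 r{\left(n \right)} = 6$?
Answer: $- \frac{3862915645}{3874442154} \approx -0.99702$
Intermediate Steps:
$y = 39164$ ($y = \left(-2\right) \left(-19582\right) = 39164$)
$r{\left(n \right)} = \frac{2}{3}$ ($r{\left(n \right)} = \frac{1}{9} \cdot 6 = \frac{2}{3}$)
$a{\left(l \right)} = -6$
$U{\left(N,M \right)} = 2 - M$
$s = \frac{1}{32878} \approx 3.0415 \cdot 10^{-5}$
$B = - \frac{117496}{117843}$ ($B = \frac{39164 + \left(2 - \frac{2}{3}\right)}{-14292 - 24989} = \frac{39164 + \left(2 - \frac{2}{3}\right)}{-39281} = \left(39164 + \frac{4}{3}\right) \left(- \frac{1}{39281}\right) = \frac{117496}{3} \left(- \frac{1}{39281}\right) = - \frac{117496}{117843} \approx -0.99706$)
$B + s = - \frac{117496}{117843} + \frac{1}{32878} = - \frac{3862915645}{3874442154}$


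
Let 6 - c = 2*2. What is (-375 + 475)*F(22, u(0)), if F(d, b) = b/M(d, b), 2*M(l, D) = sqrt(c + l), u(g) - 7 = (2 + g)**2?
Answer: 550*sqrt(6)/3 ≈ 449.07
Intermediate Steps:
c = 2 (c = 6 - 2*2 = 6 - 1*4 = 6 - 4 = 2)
u(g) = 7 + (2 + g)**2
M(l, D) = sqrt(2 + l)/2
F(d, b) = 2*b/sqrt(2 + d) (F(d, b) = b/((sqrt(2 + d)/2)) = b*(2/sqrt(2 + d)) = 2*b/sqrt(2 + d))
(-375 + 475)*F(22, u(0)) = (-375 + 475)*(2*(7 + (2 + 0)**2)/sqrt(2 + 22)) = 100*(2*(7 + 2**2)/sqrt(24)) = 100*(2*(7 + 4)*(sqrt(6)/12)) = 100*(2*11*(sqrt(6)/12)) = 100*(11*sqrt(6)/6) = 550*sqrt(6)/3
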